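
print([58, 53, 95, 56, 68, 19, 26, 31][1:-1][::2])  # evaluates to [53, 56, 19]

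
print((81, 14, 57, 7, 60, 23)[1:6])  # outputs (14, 57, 7, 60, 23)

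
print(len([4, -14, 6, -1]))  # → 4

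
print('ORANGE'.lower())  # orange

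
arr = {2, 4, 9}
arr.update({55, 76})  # {2, 4, 9, 55, 76}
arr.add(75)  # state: {2, 4, 9, 55, 75, 76}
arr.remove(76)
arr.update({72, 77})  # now {2, 4, 9, 55, 72, 75, 77}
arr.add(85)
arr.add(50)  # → {2, 4, 9, 50, 55, 72, 75, 77, 85}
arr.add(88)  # {2, 4, 9, 50, 55, 72, 75, 77, 85, 88}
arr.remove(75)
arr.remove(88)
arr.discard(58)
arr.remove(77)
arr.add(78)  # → {2, 4, 9, 50, 55, 72, 78, 85}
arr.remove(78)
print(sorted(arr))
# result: [2, 4, 9, 50, 55, 72, 85]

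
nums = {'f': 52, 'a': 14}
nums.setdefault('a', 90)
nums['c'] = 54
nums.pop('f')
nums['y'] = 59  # {'a': 14, 'c': 54, 'y': 59}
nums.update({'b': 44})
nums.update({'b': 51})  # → {'a': 14, 'c': 54, 'y': 59, 'b': 51}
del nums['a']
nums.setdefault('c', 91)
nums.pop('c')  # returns 54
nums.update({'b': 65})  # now {'y': 59, 'b': 65}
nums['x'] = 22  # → {'y': 59, 'b': 65, 'x': 22}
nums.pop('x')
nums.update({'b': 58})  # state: {'y': 59, 'b': 58}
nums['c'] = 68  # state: {'y': 59, 'b': 58, 'c': 68}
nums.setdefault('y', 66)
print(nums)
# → {'y': 59, 'b': 58, 'c': 68}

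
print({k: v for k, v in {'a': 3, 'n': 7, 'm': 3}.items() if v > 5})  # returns {'n': 7}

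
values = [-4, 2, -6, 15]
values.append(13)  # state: [-4, 2, -6, 15, 13]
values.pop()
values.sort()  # [-6, -4, 2, 15]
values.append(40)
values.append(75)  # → [-6, -4, 2, 15, 40, 75]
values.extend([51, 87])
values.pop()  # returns 87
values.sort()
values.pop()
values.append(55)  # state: [-6, -4, 2, 15, 40, 51, 55]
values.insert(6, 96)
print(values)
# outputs [-6, -4, 2, 15, 40, 51, 96, 55]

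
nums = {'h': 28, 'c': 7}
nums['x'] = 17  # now {'h': 28, 'c': 7, 'x': 17}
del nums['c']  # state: {'h': 28, 'x': 17}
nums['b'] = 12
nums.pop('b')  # 12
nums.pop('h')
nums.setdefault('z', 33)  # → 33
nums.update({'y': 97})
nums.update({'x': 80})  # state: {'x': 80, 'z': 33, 'y': 97}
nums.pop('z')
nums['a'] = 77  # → {'x': 80, 'y': 97, 'a': 77}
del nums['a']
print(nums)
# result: {'x': 80, 'y': 97}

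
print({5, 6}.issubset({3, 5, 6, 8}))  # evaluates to True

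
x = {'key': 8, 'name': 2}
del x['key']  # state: {'name': 2}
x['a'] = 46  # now {'name': 2, 'a': 46}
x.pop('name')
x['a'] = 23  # {'a': 23}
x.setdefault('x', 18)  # 18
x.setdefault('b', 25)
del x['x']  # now {'a': 23, 'b': 25}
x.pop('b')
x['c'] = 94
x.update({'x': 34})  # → {'a': 23, 'c': 94, 'x': 34}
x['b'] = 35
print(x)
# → {'a': 23, 'c': 94, 'x': 34, 'b': 35}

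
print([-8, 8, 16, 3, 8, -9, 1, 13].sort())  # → None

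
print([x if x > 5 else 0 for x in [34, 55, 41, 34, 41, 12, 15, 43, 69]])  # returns [34, 55, 41, 34, 41, 12, 15, 43, 69]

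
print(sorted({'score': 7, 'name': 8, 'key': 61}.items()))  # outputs [('key', 61), ('name', 8), ('score', 7)]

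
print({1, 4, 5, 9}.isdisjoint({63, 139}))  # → True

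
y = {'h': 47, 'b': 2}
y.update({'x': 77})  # {'h': 47, 'b': 2, 'x': 77}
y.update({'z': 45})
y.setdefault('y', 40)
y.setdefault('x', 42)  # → 77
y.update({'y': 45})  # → {'h': 47, 'b': 2, 'x': 77, 'z': 45, 'y': 45}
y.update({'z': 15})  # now {'h': 47, 'b': 2, 'x': 77, 'z': 15, 'y': 45}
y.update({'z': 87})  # {'h': 47, 'b': 2, 'x': 77, 'z': 87, 'y': 45}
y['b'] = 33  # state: {'h': 47, 'b': 33, 'x': 77, 'z': 87, 'y': 45}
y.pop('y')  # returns 45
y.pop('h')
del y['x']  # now {'b': 33, 'z': 87}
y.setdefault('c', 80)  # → 80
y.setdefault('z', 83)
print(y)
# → {'b': 33, 'z': 87, 'c': 80}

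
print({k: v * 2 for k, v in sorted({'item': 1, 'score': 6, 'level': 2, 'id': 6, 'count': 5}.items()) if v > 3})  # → {'count': 10, 'id': 12, 'score': 12}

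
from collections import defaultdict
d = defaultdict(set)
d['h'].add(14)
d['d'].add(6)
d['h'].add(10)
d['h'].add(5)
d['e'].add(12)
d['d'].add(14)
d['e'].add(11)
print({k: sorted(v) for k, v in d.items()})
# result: {'h': [5, 10, 14], 'd': [6, 14], 'e': [11, 12]}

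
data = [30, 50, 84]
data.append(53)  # [30, 50, 84, 53]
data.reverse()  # [53, 84, 50, 30]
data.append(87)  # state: [53, 84, 50, 30, 87]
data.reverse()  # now [87, 30, 50, 84, 53]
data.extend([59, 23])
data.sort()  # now [23, 30, 50, 53, 59, 84, 87]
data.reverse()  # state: [87, 84, 59, 53, 50, 30, 23]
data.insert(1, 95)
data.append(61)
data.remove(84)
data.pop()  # 61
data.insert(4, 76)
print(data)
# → [87, 95, 59, 53, 76, 50, 30, 23]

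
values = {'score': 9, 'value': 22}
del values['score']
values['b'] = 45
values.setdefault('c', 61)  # 61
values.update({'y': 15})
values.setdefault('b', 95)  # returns 45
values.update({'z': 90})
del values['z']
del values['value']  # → {'b': 45, 'c': 61, 'y': 15}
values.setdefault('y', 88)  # 15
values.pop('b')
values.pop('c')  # 61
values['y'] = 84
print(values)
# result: {'y': 84}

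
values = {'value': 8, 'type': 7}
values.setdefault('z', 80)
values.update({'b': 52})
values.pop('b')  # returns 52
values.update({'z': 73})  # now {'value': 8, 'type': 7, 'z': 73}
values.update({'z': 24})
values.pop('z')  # 24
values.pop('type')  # 7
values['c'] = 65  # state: {'value': 8, 'c': 65}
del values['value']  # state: {'c': 65}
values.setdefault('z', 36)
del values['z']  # {'c': 65}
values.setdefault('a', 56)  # 56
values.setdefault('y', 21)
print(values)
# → {'c': 65, 'a': 56, 'y': 21}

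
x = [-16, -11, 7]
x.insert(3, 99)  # [-16, -11, 7, 99]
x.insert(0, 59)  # [59, -16, -11, 7, 99]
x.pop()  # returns 99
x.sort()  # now [-16, -11, 7, 59]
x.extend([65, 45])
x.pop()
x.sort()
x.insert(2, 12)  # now [-16, -11, 12, 7, 59, 65]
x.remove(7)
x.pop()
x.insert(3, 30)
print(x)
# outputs [-16, -11, 12, 30, 59]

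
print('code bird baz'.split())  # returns ['code', 'bird', 'baz']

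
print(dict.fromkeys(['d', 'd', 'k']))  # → {'d': None, 'k': None}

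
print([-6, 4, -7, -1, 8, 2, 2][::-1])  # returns [2, 2, 8, -1, -7, 4, -6]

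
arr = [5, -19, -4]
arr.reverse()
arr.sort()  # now [-19, -4, 5]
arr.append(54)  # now [-19, -4, 5, 54]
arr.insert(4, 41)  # [-19, -4, 5, 54, 41]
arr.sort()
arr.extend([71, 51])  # [-19, -4, 5, 41, 54, 71, 51]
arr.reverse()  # [51, 71, 54, 41, 5, -4, -19]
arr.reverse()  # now [-19, -4, 5, 41, 54, 71, 51]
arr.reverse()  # [51, 71, 54, 41, 5, -4, -19]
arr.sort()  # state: [-19, -4, 5, 41, 51, 54, 71]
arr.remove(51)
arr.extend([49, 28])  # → [-19, -4, 5, 41, 54, 71, 49, 28]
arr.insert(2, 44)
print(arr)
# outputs [-19, -4, 44, 5, 41, 54, 71, 49, 28]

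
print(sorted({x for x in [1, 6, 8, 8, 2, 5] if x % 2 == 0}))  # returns [2, 6, 8]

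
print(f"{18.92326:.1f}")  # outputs 18.9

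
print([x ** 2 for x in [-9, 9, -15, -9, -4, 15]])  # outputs [81, 81, 225, 81, 16, 225]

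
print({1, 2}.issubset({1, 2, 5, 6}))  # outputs True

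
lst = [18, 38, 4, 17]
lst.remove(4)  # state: [18, 38, 17]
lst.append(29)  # [18, 38, 17, 29]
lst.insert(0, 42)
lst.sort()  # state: [17, 18, 29, 38, 42]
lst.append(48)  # [17, 18, 29, 38, 42, 48]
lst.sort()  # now [17, 18, 29, 38, 42, 48]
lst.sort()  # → [17, 18, 29, 38, 42, 48]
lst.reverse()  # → [48, 42, 38, 29, 18, 17]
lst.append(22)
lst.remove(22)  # [48, 42, 38, 29, 18, 17]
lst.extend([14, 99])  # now [48, 42, 38, 29, 18, 17, 14, 99]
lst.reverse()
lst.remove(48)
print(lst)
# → [99, 14, 17, 18, 29, 38, 42]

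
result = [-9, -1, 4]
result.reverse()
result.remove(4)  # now [-1, -9]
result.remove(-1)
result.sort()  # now [-9]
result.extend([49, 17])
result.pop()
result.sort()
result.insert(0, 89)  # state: [89, -9, 49]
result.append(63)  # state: [89, -9, 49, 63]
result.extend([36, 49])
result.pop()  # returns 49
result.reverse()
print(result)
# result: [36, 63, 49, -9, 89]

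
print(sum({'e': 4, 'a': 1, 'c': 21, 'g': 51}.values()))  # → 77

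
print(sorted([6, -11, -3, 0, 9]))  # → [-11, -3, 0, 6, 9]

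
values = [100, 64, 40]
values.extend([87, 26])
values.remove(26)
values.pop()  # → 87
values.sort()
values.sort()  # [40, 64, 100]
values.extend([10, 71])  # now [40, 64, 100, 10, 71]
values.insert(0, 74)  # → [74, 40, 64, 100, 10, 71]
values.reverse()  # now [71, 10, 100, 64, 40, 74]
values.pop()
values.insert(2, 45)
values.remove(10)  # [71, 45, 100, 64, 40]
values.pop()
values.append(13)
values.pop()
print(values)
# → [71, 45, 100, 64]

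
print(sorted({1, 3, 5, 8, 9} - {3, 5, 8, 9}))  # [1]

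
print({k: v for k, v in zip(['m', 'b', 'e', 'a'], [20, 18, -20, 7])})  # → {'m': 20, 'b': 18, 'e': -20, 'a': 7}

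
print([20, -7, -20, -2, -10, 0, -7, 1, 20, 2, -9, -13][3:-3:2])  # [-2, 0, 1]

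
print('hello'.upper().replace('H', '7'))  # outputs 7ELLO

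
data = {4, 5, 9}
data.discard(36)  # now {4, 5, 9}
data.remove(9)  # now {4, 5}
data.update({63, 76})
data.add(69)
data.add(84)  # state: {4, 5, 63, 69, 76, 84}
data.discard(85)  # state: {4, 5, 63, 69, 76, 84}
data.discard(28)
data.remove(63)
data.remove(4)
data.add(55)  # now {5, 55, 69, 76, 84}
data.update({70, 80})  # {5, 55, 69, 70, 76, 80, 84}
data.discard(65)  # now {5, 55, 69, 70, 76, 80, 84}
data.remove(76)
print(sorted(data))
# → [5, 55, 69, 70, 80, 84]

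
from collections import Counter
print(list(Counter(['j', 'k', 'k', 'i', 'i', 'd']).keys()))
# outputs ['j', 'k', 'i', 'd']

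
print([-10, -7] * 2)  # [-10, -7, -10, -7]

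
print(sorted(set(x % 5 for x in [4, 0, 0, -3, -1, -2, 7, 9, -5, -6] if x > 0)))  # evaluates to [2, 4]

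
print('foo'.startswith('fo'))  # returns True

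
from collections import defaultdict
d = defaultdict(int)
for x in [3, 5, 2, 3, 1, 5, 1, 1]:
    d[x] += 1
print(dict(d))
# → {3: 2, 5: 2, 2: 1, 1: 3}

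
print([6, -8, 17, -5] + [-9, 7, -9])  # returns [6, -8, 17, -5, -9, 7, -9]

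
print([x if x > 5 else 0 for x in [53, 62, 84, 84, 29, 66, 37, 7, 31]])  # [53, 62, 84, 84, 29, 66, 37, 7, 31]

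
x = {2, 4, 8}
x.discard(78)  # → {2, 4, 8}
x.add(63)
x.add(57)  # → {2, 4, 8, 57, 63}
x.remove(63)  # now {2, 4, 8, 57}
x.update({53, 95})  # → {2, 4, 8, 53, 57, 95}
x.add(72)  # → {2, 4, 8, 53, 57, 72, 95}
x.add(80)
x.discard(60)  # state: {2, 4, 8, 53, 57, 72, 80, 95}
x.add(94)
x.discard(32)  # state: {2, 4, 8, 53, 57, 72, 80, 94, 95}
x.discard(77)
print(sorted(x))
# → [2, 4, 8, 53, 57, 72, 80, 94, 95]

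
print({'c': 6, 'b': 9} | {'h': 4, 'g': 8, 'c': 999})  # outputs {'c': 999, 'b': 9, 'h': 4, 'g': 8}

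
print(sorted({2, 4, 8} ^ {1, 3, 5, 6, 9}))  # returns [1, 2, 3, 4, 5, 6, 8, 9]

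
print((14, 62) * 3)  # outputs (14, 62, 14, 62, 14, 62)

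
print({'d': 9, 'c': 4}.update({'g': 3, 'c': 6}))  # None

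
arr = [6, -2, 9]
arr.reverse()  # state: [9, -2, 6]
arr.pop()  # 6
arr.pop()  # -2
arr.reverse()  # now [9]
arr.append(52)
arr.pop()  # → 52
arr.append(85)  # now [9, 85]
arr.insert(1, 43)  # [9, 43, 85]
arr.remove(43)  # [9, 85]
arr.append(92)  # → [9, 85, 92]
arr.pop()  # 92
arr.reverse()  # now [85, 9]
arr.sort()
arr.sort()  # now [9, 85]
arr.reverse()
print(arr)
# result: [85, 9]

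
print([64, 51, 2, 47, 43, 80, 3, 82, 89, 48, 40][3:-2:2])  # [47, 80, 82]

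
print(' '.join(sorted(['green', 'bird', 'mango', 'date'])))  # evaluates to bird date green mango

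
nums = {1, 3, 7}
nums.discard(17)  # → {1, 3, 7}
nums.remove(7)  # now {1, 3}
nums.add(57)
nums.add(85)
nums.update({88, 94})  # {1, 3, 57, 85, 88, 94}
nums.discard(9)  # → {1, 3, 57, 85, 88, 94}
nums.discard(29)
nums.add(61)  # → {1, 3, 57, 61, 85, 88, 94}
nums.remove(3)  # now {1, 57, 61, 85, 88, 94}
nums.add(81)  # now {1, 57, 61, 81, 85, 88, 94}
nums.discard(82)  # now {1, 57, 61, 81, 85, 88, 94}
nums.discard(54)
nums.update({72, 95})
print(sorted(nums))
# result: [1, 57, 61, 72, 81, 85, 88, 94, 95]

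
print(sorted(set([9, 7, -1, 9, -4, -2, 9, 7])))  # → [-4, -2, -1, 7, 9]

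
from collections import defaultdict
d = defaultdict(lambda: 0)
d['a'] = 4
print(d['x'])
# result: 0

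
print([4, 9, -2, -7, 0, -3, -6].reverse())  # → None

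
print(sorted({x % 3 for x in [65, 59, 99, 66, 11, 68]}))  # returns [0, 2]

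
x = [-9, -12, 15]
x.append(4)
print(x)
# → [-9, -12, 15, 4]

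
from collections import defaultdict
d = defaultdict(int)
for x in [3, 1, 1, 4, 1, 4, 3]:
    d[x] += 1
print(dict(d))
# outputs {3: 2, 1: 3, 4: 2}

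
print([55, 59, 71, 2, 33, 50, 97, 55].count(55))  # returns 2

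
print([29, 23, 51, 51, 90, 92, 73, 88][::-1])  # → [88, 73, 92, 90, 51, 51, 23, 29]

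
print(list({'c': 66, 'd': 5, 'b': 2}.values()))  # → [66, 5, 2]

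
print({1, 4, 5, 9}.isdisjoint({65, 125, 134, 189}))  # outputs True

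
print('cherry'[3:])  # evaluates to rry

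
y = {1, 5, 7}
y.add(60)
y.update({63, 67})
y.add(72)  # {1, 5, 7, 60, 63, 67, 72}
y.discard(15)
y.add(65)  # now {1, 5, 7, 60, 63, 65, 67, 72}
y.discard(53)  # {1, 5, 7, 60, 63, 65, 67, 72}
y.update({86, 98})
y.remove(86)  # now {1, 5, 7, 60, 63, 65, 67, 72, 98}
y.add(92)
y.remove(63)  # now {1, 5, 7, 60, 65, 67, 72, 92, 98}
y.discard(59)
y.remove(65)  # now {1, 5, 7, 60, 67, 72, 92, 98}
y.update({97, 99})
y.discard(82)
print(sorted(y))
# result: [1, 5, 7, 60, 67, 72, 92, 97, 98, 99]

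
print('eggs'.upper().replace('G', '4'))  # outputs E44S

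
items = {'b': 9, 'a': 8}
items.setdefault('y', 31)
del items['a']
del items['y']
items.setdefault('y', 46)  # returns 46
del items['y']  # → {'b': 9}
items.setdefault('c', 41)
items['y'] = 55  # {'b': 9, 'c': 41, 'y': 55}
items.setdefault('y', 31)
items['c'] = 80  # {'b': 9, 'c': 80, 'y': 55}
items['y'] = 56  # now {'b': 9, 'c': 80, 'y': 56}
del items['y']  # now {'b': 9, 'c': 80}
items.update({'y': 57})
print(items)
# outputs {'b': 9, 'c': 80, 'y': 57}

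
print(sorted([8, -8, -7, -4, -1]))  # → [-8, -7, -4, -1, 8]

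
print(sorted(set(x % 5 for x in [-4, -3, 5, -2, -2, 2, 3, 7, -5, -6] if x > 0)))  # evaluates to [0, 2, 3]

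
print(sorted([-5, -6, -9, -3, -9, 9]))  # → [-9, -9, -6, -5, -3, 9]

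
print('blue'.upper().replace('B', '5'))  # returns 5LUE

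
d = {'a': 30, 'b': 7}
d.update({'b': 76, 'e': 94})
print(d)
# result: {'a': 30, 'b': 76, 'e': 94}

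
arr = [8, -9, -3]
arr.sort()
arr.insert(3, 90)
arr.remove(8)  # [-9, -3, 90]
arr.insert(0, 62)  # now [62, -9, -3, 90]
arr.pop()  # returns 90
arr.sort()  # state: [-9, -3, 62]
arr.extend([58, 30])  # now [-9, -3, 62, 58, 30]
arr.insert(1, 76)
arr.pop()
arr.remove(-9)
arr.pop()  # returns 58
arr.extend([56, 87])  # [76, -3, 62, 56, 87]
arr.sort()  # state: [-3, 56, 62, 76, 87]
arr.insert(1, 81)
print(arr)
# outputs [-3, 81, 56, 62, 76, 87]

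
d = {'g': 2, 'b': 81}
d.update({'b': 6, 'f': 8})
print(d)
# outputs {'g': 2, 'b': 6, 'f': 8}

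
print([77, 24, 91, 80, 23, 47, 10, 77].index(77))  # 0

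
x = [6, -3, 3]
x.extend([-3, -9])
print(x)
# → [6, -3, 3, -3, -9]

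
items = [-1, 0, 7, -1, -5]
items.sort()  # [-5, -1, -1, 0, 7]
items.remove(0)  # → [-5, -1, -1, 7]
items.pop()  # 7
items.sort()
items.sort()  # [-5, -1, -1]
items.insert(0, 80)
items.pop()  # -1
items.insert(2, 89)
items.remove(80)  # [-5, 89, -1]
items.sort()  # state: [-5, -1, 89]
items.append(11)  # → [-5, -1, 89, 11]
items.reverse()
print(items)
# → [11, 89, -1, -5]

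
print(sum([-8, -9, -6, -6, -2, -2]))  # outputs -33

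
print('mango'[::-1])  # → ognam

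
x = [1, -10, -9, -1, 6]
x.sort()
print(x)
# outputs [-10, -9, -1, 1, 6]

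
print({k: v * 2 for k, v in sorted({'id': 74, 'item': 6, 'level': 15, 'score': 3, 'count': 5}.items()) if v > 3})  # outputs {'count': 10, 'id': 148, 'item': 12, 'level': 30}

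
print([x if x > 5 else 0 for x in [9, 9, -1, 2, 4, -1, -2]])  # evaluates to [9, 9, 0, 0, 0, 0, 0]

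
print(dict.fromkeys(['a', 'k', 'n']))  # {'a': None, 'k': None, 'n': None}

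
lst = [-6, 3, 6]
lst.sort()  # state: [-6, 3, 6]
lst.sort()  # [-6, 3, 6]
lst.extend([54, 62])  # [-6, 3, 6, 54, 62]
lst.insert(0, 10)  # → [10, -6, 3, 6, 54, 62]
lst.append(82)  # [10, -6, 3, 6, 54, 62, 82]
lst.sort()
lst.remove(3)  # [-6, 6, 10, 54, 62, 82]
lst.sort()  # [-6, 6, 10, 54, 62, 82]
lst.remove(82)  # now [-6, 6, 10, 54, 62]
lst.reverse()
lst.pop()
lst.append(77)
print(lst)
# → [62, 54, 10, 6, 77]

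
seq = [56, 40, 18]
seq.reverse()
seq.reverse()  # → [56, 40, 18]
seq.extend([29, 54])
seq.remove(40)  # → [56, 18, 29, 54]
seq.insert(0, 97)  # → [97, 56, 18, 29, 54]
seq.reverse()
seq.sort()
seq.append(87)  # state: [18, 29, 54, 56, 97, 87]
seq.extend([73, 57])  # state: [18, 29, 54, 56, 97, 87, 73, 57]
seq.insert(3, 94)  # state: [18, 29, 54, 94, 56, 97, 87, 73, 57]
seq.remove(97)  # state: [18, 29, 54, 94, 56, 87, 73, 57]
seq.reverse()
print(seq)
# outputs [57, 73, 87, 56, 94, 54, 29, 18]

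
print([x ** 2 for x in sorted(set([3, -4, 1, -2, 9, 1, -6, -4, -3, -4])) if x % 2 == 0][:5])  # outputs [36, 16, 4]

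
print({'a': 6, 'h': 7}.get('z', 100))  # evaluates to 100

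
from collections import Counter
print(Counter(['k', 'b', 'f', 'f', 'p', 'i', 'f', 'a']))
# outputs Counter({'f': 3, 'k': 1, 'b': 1, 'p': 1, 'i': 1, 'a': 1})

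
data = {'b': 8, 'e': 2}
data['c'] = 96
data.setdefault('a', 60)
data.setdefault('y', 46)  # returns 46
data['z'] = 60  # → {'b': 8, 'e': 2, 'c': 96, 'a': 60, 'y': 46, 'z': 60}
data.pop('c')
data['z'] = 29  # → {'b': 8, 'e': 2, 'a': 60, 'y': 46, 'z': 29}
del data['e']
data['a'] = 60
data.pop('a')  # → 60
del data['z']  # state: {'b': 8, 'y': 46}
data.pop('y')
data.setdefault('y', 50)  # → 50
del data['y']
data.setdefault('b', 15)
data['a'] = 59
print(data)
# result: {'b': 8, 'a': 59}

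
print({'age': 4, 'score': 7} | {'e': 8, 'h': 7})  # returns {'age': 4, 'score': 7, 'e': 8, 'h': 7}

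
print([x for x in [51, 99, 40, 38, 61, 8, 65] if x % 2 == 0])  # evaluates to [40, 38, 8]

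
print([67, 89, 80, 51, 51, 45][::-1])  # [45, 51, 51, 80, 89, 67]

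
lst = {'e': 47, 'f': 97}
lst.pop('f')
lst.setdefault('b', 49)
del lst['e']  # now {'b': 49}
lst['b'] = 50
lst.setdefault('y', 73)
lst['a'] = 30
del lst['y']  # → {'b': 50, 'a': 30}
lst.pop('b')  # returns 50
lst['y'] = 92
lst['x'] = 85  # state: {'a': 30, 'y': 92, 'x': 85}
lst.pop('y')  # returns 92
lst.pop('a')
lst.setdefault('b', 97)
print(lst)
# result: {'x': 85, 'b': 97}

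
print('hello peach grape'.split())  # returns ['hello', 'peach', 'grape']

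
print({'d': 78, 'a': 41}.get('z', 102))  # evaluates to 102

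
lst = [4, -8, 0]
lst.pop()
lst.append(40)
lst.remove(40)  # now [4, -8]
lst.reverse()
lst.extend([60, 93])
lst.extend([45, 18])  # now [-8, 4, 60, 93, 45, 18]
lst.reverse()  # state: [18, 45, 93, 60, 4, -8]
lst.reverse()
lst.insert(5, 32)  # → [-8, 4, 60, 93, 45, 32, 18]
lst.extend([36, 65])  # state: [-8, 4, 60, 93, 45, 32, 18, 36, 65]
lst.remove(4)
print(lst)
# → [-8, 60, 93, 45, 32, 18, 36, 65]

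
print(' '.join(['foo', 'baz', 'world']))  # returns foo baz world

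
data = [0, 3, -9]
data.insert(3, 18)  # [0, 3, -9, 18]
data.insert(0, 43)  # [43, 0, 3, -9, 18]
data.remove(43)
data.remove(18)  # [0, 3, -9]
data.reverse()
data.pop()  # 0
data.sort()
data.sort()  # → [-9, 3]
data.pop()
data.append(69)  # [-9, 69]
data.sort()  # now [-9, 69]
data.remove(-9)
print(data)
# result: [69]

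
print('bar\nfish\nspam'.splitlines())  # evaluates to ['bar', 'fish', 'spam']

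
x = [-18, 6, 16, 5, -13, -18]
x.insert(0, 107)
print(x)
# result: [107, -18, 6, 16, 5, -13, -18]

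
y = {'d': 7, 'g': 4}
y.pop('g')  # 4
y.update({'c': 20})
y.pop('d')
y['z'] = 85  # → {'c': 20, 'z': 85}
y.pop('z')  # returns 85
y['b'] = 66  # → {'c': 20, 'b': 66}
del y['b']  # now {'c': 20}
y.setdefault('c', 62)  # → 20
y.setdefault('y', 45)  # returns 45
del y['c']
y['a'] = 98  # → {'y': 45, 'a': 98}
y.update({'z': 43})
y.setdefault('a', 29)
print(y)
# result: {'y': 45, 'a': 98, 'z': 43}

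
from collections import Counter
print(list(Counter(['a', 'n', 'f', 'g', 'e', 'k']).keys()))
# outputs ['a', 'n', 'f', 'g', 'e', 'k']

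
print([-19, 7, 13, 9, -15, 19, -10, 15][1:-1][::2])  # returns [7, 9, 19]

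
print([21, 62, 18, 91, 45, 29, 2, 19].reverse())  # None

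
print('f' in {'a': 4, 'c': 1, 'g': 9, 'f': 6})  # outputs True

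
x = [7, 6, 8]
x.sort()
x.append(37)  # [6, 7, 8, 37]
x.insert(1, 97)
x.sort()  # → [6, 7, 8, 37, 97]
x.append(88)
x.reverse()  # [88, 97, 37, 8, 7, 6]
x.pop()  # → 6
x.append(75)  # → [88, 97, 37, 8, 7, 75]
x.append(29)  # [88, 97, 37, 8, 7, 75, 29]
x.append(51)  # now [88, 97, 37, 8, 7, 75, 29, 51]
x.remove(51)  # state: [88, 97, 37, 8, 7, 75, 29]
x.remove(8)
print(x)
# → [88, 97, 37, 7, 75, 29]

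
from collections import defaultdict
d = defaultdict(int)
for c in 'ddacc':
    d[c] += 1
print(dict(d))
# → {'d': 2, 'a': 1, 'c': 2}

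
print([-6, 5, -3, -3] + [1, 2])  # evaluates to [-6, 5, -3, -3, 1, 2]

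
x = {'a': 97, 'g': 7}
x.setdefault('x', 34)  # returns 34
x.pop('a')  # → 97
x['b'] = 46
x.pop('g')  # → 7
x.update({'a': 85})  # {'x': 34, 'b': 46, 'a': 85}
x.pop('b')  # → 46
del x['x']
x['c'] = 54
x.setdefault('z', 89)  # 89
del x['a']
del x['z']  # {'c': 54}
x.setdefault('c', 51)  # 54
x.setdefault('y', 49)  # 49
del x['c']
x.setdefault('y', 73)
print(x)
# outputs {'y': 49}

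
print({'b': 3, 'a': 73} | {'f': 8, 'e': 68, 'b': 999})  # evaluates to {'b': 999, 'a': 73, 'f': 8, 'e': 68}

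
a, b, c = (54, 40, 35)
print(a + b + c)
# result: 129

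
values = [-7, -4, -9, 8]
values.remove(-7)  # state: [-4, -9, 8]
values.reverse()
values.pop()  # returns -4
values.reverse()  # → [-9, 8]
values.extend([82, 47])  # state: [-9, 8, 82, 47]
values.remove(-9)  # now [8, 82, 47]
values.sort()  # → [8, 47, 82]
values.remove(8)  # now [47, 82]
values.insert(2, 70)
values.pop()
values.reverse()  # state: [82, 47]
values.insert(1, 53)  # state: [82, 53, 47]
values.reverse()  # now [47, 53, 82]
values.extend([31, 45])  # [47, 53, 82, 31, 45]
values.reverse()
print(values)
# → [45, 31, 82, 53, 47]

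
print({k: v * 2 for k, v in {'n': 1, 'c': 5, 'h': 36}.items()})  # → {'n': 2, 'c': 10, 'h': 72}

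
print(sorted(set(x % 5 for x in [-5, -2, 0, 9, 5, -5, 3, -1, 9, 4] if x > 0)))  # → [0, 3, 4]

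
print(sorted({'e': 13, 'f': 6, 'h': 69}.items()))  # [('e', 13), ('f', 6), ('h', 69)]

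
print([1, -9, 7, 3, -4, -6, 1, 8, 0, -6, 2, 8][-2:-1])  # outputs [2]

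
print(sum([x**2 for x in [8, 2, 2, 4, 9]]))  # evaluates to 169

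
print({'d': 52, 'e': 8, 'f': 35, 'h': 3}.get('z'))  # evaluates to None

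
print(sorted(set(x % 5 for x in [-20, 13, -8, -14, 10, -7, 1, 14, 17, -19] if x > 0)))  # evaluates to [0, 1, 2, 3, 4]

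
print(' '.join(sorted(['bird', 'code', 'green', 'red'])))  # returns bird code green red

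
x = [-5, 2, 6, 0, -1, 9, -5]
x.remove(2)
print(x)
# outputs [-5, 6, 0, -1, 9, -5]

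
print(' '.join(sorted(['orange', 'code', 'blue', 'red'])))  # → blue code orange red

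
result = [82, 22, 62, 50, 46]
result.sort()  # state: [22, 46, 50, 62, 82]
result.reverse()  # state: [82, 62, 50, 46, 22]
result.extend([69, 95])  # [82, 62, 50, 46, 22, 69, 95]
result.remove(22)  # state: [82, 62, 50, 46, 69, 95]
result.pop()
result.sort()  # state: [46, 50, 62, 69, 82]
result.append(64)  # [46, 50, 62, 69, 82, 64]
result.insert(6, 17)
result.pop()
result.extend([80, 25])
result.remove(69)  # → [46, 50, 62, 82, 64, 80, 25]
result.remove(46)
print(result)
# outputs [50, 62, 82, 64, 80, 25]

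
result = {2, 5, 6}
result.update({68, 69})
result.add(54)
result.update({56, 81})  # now {2, 5, 6, 54, 56, 68, 69, 81}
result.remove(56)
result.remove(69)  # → {2, 5, 6, 54, 68, 81}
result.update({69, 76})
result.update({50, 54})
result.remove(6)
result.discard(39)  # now {2, 5, 50, 54, 68, 69, 76, 81}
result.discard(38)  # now {2, 5, 50, 54, 68, 69, 76, 81}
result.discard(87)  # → {2, 5, 50, 54, 68, 69, 76, 81}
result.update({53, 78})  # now {2, 5, 50, 53, 54, 68, 69, 76, 78, 81}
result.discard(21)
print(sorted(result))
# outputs [2, 5, 50, 53, 54, 68, 69, 76, 78, 81]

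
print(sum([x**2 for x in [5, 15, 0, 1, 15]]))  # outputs 476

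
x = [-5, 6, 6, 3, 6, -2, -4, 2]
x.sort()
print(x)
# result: [-5, -4, -2, 2, 3, 6, 6, 6]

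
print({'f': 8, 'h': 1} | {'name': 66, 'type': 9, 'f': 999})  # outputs {'f': 999, 'h': 1, 'name': 66, 'type': 9}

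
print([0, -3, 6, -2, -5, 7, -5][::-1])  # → [-5, 7, -5, -2, 6, -3, 0]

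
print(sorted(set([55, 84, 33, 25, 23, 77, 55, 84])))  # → [23, 25, 33, 55, 77, 84]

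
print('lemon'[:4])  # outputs lemo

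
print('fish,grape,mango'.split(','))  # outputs ['fish', 'grape', 'mango']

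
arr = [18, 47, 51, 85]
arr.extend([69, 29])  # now [18, 47, 51, 85, 69, 29]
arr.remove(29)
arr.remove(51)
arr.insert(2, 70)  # [18, 47, 70, 85, 69]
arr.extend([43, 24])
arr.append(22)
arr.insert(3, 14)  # [18, 47, 70, 14, 85, 69, 43, 24, 22]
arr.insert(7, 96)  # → [18, 47, 70, 14, 85, 69, 43, 96, 24, 22]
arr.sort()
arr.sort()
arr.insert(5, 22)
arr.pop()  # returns 96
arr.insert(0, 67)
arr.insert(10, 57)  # [67, 14, 18, 22, 24, 43, 22, 47, 69, 70, 57, 85]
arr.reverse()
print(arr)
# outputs [85, 57, 70, 69, 47, 22, 43, 24, 22, 18, 14, 67]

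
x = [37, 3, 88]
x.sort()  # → [3, 37, 88]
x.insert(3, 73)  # [3, 37, 88, 73]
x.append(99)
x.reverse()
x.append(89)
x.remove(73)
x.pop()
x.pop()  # 3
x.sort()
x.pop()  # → 99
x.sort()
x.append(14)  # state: [37, 88, 14]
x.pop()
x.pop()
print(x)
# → [37]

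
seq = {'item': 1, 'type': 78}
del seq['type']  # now {'item': 1}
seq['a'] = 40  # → {'item': 1, 'a': 40}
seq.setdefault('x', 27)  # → 27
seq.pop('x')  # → 27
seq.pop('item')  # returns 1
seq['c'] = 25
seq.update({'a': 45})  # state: {'a': 45, 'c': 25}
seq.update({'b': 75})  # {'a': 45, 'c': 25, 'b': 75}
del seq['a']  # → {'c': 25, 'b': 75}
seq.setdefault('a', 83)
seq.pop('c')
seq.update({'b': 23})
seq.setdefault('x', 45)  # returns 45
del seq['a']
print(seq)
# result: {'b': 23, 'x': 45}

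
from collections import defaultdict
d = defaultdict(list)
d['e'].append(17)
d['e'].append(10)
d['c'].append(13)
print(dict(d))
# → {'e': [17, 10], 'c': [13]}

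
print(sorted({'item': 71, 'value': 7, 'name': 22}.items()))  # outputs [('item', 71), ('name', 22), ('value', 7)]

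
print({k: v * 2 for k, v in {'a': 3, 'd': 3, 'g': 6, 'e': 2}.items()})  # {'a': 6, 'd': 6, 'g': 12, 'e': 4}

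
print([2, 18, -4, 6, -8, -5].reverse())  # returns None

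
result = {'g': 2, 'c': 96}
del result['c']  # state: {'g': 2}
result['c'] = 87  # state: {'g': 2, 'c': 87}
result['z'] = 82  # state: {'g': 2, 'c': 87, 'z': 82}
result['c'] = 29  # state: {'g': 2, 'c': 29, 'z': 82}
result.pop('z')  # 82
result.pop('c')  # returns 29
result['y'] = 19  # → {'g': 2, 'y': 19}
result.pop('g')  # 2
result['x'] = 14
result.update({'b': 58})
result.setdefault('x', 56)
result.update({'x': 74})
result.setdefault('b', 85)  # 58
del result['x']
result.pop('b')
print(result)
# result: {'y': 19}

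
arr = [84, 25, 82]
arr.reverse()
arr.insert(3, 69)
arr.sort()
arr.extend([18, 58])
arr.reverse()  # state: [58, 18, 84, 82, 69, 25]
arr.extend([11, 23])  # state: [58, 18, 84, 82, 69, 25, 11, 23]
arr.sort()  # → [11, 18, 23, 25, 58, 69, 82, 84]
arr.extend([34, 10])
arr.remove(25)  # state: [11, 18, 23, 58, 69, 82, 84, 34, 10]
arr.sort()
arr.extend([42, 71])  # [10, 11, 18, 23, 34, 58, 69, 82, 84, 42, 71]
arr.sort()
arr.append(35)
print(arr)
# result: [10, 11, 18, 23, 34, 42, 58, 69, 71, 82, 84, 35]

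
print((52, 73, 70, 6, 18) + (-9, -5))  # (52, 73, 70, 6, 18, -9, -5)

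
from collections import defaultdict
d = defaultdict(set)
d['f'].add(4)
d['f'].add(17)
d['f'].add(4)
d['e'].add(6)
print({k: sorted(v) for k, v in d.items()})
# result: {'f': [4, 17], 'e': [6]}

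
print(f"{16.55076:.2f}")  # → 16.55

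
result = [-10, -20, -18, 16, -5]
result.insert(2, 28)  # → [-10, -20, 28, -18, 16, -5]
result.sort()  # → [-20, -18, -10, -5, 16, 28]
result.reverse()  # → [28, 16, -5, -10, -18, -20]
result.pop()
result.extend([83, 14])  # [28, 16, -5, -10, -18, 83, 14]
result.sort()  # [-18, -10, -5, 14, 16, 28, 83]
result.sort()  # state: [-18, -10, -5, 14, 16, 28, 83]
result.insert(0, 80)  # [80, -18, -10, -5, 14, 16, 28, 83]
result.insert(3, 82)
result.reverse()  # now [83, 28, 16, 14, -5, 82, -10, -18, 80]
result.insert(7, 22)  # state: [83, 28, 16, 14, -5, 82, -10, 22, -18, 80]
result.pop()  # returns 80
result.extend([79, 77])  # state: [83, 28, 16, 14, -5, 82, -10, 22, -18, 79, 77]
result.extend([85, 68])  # [83, 28, 16, 14, -5, 82, -10, 22, -18, 79, 77, 85, 68]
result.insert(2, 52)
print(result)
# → [83, 28, 52, 16, 14, -5, 82, -10, 22, -18, 79, 77, 85, 68]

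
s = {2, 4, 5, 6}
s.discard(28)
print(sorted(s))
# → [2, 4, 5, 6]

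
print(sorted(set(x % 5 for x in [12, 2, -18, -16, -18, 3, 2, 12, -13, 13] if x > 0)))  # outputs [2, 3]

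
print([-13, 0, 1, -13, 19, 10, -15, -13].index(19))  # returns 4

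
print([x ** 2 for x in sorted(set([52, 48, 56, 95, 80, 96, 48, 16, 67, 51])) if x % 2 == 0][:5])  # [256, 2304, 2704, 3136, 6400]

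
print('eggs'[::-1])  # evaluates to sgge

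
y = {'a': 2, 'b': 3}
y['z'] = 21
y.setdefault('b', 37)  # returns 3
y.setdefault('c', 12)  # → 12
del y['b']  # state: {'a': 2, 'z': 21, 'c': 12}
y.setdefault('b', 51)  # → 51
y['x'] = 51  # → {'a': 2, 'z': 21, 'c': 12, 'b': 51, 'x': 51}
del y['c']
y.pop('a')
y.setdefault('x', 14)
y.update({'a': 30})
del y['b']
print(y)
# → {'z': 21, 'x': 51, 'a': 30}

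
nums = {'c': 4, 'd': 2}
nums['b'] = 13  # {'c': 4, 'd': 2, 'b': 13}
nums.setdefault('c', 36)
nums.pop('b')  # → 13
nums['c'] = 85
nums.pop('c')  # 85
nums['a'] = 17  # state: {'d': 2, 'a': 17}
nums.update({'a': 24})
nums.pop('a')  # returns 24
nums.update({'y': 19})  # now {'d': 2, 'y': 19}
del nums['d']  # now {'y': 19}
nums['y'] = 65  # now {'y': 65}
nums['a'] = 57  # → {'y': 65, 'a': 57}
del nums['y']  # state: {'a': 57}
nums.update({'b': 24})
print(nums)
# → {'a': 57, 'b': 24}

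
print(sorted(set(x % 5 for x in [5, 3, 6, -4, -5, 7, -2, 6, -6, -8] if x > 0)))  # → [0, 1, 2, 3]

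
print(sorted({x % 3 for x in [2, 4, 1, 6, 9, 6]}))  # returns [0, 1, 2]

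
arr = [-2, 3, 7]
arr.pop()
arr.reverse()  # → [3, -2]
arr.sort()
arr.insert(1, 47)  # [-2, 47, 3]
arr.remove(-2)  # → [47, 3]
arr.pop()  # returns 3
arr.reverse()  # [47]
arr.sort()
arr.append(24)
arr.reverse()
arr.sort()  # [24, 47]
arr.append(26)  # [24, 47, 26]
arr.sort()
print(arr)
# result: [24, 26, 47]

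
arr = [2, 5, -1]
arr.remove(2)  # [5, -1]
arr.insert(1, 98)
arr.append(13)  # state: [5, 98, -1, 13]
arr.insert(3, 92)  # [5, 98, -1, 92, 13]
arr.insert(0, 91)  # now [91, 5, 98, -1, 92, 13]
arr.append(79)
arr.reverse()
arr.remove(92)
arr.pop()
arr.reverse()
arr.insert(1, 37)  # [5, 37, 98, -1, 13, 79]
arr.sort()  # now [-1, 5, 13, 37, 79, 98]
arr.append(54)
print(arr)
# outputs [-1, 5, 13, 37, 79, 98, 54]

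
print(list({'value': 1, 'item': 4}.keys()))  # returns ['value', 'item']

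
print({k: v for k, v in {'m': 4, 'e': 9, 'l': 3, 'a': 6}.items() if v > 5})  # {'e': 9, 'a': 6}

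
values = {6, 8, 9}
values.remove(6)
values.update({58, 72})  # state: {8, 9, 58, 72}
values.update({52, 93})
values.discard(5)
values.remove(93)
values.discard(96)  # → {8, 9, 52, 58, 72}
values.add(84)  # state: {8, 9, 52, 58, 72, 84}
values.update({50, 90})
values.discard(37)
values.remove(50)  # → {8, 9, 52, 58, 72, 84, 90}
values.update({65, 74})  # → {8, 9, 52, 58, 65, 72, 74, 84, 90}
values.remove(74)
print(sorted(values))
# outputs [8, 9, 52, 58, 65, 72, 84, 90]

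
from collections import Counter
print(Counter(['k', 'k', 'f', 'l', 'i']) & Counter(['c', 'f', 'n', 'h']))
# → Counter({'f': 1})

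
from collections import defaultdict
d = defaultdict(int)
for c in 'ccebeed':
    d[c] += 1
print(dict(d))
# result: {'c': 2, 'e': 3, 'b': 1, 'd': 1}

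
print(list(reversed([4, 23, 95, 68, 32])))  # [32, 68, 95, 23, 4]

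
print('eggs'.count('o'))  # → 0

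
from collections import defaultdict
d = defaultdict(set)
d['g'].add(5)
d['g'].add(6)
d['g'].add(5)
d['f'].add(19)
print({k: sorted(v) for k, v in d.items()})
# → {'g': [5, 6], 'f': [19]}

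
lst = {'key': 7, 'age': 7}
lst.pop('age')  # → 7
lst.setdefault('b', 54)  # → 54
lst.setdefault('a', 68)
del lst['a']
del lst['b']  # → {'key': 7}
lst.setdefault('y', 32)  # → 32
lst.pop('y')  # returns 32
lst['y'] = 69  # {'key': 7, 'y': 69}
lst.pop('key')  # 7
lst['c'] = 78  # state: {'y': 69, 'c': 78}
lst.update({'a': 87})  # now {'y': 69, 'c': 78, 'a': 87}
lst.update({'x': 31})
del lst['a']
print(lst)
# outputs {'y': 69, 'c': 78, 'x': 31}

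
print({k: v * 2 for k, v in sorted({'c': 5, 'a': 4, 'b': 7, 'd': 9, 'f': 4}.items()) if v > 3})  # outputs {'a': 8, 'b': 14, 'c': 10, 'd': 18, 'f': 8}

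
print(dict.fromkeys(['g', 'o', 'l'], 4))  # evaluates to {'g': 4, 'o': 4, 'l': 4}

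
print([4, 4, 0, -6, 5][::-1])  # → [5, -6, 0, 4, 4]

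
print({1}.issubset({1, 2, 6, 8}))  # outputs True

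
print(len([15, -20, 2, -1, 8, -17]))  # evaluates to 6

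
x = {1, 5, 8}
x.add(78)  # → {1, 5, 8, 78}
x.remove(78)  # {1, 5, 8}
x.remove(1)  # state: {5, 8}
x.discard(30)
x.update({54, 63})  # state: {5, 8, 54, 63}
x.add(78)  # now {5, 8, 54, 63, 78}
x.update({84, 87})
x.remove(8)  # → {5, 54, 63, 78, 84, 87}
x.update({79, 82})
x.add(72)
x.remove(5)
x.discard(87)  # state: {54, 63, 72, 78, 79, 82, 84}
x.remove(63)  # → {54, 72, 78, 79, 82, 84}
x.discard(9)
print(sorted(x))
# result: [54, 72, 78, 79, 82, 84]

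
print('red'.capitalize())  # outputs Red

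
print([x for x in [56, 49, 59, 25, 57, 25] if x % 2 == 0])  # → [56]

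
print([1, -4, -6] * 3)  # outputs [1, -4, -6, 1, -4, -6, 1, -4, -6]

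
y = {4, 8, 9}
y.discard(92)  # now {4, 8, 9}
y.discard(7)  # {4, 8, 9}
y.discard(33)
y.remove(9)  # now {4, 8}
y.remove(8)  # {4}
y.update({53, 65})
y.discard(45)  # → {4, 53, 65}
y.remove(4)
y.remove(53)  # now {65}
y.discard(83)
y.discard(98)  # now {65}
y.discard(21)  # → {65}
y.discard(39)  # {65}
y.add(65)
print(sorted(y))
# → [65]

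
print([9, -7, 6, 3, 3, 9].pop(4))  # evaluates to 3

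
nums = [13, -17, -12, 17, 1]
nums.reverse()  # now [1, 17, -12, -17, 13]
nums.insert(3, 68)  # [1, 17, -12, 68, -17, 13]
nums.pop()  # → 13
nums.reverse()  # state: [-17, 68, -12, 17, 1]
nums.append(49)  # [-17, 68, -12, 17, 1, 49]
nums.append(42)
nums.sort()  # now [-17, -12, 1, 17, 42, 49, 68]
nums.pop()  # 68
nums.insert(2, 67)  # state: [-17, -12, 67, 1, 17, 42, 49]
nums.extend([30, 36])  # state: [-17, -12, 67, 1, 17, 42, 49, 30, 36]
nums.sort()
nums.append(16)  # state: [-17, -12, 1, 17, 30, 36, 42, 49, 67, 16]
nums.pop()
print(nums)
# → [-17, -12, 1, 17, 30, 36, 42, 49, 67]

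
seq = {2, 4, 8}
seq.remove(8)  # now {2, 4}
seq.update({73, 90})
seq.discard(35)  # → {2, 4, 73, 90}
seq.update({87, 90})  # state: {2, 4, 73, 87, 90}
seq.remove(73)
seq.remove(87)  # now {2, 4, 90}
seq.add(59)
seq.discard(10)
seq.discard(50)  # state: {2, 4, 59, 90}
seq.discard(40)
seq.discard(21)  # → {2, 4, 59, 90}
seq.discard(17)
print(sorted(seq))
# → [2, 4, 59, 90]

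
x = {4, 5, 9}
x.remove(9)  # {4, 5}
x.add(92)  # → {4, 5, 92}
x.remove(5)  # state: {4, 92}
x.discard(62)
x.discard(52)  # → {4, 92}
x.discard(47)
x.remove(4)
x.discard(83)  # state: {92}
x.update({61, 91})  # {61, 91, 92}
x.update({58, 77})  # {58, 61, 77, 91, 92}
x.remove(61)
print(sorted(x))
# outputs [58, 77, 91, 92]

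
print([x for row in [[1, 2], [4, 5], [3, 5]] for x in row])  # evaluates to [1, 2, 4, 5, 3, 5]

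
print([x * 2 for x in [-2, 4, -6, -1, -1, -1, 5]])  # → [-4, 8, -12, -2, -2, -2, 10]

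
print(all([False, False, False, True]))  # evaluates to False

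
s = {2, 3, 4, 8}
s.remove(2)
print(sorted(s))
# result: [3, 4, 8]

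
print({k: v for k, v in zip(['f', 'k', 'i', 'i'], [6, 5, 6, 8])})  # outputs {'f': 6, 'k': 5, 'i': 8}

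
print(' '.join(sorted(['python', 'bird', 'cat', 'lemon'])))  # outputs bird cat lemon python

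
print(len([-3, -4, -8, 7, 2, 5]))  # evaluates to 6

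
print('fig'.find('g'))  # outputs 2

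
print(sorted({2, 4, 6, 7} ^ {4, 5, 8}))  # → [2, 5, 6, 7, 8]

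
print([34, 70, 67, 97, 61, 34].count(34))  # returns 2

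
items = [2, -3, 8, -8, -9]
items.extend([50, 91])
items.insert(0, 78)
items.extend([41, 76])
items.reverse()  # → [76, 41, 91, 50, -9, -8, 8, -3, 2, 78]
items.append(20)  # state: [76, 41, 91, 50, -9, -8, 8, -3, 2, 78, 20]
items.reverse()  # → [20, 78, 2, -3, 8, -8, -9, 50, 91, 41, 76]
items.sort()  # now [-9, -8, -3, 2, 8, 20, 41, 50, 76, 78, 91]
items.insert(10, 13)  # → [-9, -8, -3, 2, 8, 20, 41, 50, 76, 78, 13, 91]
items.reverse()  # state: [91, 13, 78, 76, 50, 41, 20, 8, 2, -3, -8, -9]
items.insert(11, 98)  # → [91, 13, 78, 76, 50, 41, 20, 8, 2, -3, -8, 98, -9]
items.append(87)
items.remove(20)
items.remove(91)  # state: [13, 78, 76, 50, 41, 8, 2, -3, -8, 98, -9, 87]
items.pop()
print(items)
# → [13, 78, 76, 50, 41, 8, 2, -3, -8, 98, -9]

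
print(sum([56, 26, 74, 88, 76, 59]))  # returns 379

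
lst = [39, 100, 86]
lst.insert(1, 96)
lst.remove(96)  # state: [39, 100, 86]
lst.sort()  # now [39, 86, 100]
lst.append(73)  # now [39, 86, 100, 73]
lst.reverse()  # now [73, 100, 86, 39]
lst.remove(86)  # [73, 100, 39]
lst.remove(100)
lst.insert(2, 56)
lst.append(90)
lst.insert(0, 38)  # [38, 73, 39, 56, 90]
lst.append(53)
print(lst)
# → [38, 73, 39, 56, 90, 53]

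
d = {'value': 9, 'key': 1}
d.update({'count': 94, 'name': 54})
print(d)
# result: {'value': 9, 'key': 1, 'count': 94, 'name': 54}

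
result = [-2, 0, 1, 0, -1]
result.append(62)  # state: [-2, 0, 1, 0, -1, 62]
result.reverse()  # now [62, -1, 0, 1, 0, -2]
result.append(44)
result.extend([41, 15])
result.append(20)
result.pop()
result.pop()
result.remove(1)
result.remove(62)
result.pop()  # 41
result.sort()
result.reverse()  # [44, 0, 0, -1, -2]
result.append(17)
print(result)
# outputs [44, 0, 0, -1, -2, 17]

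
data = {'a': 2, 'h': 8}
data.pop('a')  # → 2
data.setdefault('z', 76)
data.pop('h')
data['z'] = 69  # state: {'z': 69}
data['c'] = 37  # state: {'z': 69, 'c': 37}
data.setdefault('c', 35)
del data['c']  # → {'z': 69}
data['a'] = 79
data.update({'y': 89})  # {'z': 69, 'a': 79, 'y': 89}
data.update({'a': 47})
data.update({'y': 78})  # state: {'z': 69, 'a': 47, 'y': 78}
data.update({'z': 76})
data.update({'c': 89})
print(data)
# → {'z': 76, 'a': 47, 'y': 78, 'c': 89}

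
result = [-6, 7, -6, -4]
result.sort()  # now [-6, -6, -4, 7]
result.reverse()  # [7, -4, -6, -6]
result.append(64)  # [7, -4, -6, -6, 64]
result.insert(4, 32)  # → [7, -4, -6, -6, 32, 64]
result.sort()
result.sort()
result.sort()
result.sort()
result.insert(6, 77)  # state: [-6, -6, -4, 7, 32, 64, 77]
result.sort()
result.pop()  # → 77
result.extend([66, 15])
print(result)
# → [-6, -6, -4, 7, 32, 64, 66, 15]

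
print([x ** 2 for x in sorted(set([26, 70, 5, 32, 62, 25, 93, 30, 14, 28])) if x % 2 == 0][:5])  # [196, 676, 784, 900, 1024]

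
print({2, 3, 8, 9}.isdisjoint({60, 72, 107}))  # True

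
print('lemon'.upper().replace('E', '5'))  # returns L5MON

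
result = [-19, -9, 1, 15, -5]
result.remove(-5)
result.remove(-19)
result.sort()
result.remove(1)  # [-9, 15]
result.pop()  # 15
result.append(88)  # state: [-9, 88]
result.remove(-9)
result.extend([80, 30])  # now [88, 80, 30]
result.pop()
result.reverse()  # [80, 88]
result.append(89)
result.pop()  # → 89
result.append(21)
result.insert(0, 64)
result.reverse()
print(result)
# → [21, 88, 80, 64]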